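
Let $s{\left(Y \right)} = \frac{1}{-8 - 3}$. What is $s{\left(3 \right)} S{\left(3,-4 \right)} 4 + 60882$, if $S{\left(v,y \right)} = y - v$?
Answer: $\frac{669730}{11} \approx 60885.0$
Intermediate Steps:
$s{\left(Y \right)} = - \frac{1}{11}$ ($s{\left(Y \right)} = \frac{1}{-11} = - \frac{1}{11}$)
$s{\left(3 \right)} S{\left(3,-4 \right)} 4 + 60882 = - \frac{-4 - 3}{11} \cdot 4 + 60882 = \left(- \frac{1}{11}\right) \left(-7\right) 4 + 60882 = \frac{7}{11} \cdot 4 + 60882 = \frac{28}{11} + 60882 = \frac{669730}{11}$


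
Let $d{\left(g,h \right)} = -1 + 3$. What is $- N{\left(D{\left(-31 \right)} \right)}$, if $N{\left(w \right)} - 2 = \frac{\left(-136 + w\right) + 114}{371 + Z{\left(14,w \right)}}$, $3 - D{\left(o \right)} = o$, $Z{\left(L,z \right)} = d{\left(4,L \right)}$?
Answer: $- \frac{758}{373} \approx -2.0322$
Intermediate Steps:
$d{\left(g,h \right)} = 2$
$Z{\left(L,z \right)} = 2$
$D{\left(o \right)} = 3 - o$
$N{\left(w \right)} = \frac{724}{373} + \frac{w}{373}$ ($N{\left(w \right)} = 2 + \frac{\left(-136 + w\right) + 114}{371 + 2} = 2 + \frac{-22 + w}{373} = 2 + \left(-22 + w\right) \frac{1}{373} = 2 + \left(- \frac{22}{373} + \frac{w}{373}\right) = \frac{724}{373} + \frac{w}{373}$)
$- N{\left(D{\left(-31 \right)} \right)} = - (\frac{724}{373} + \frac{3 - -31}{373}) = - (\frac{724}{373} + \frac{3 + 31}{373}) = - (\frac{724}{373} + \frac{1}{373} \cdot 34) = - (\frac{724}{373} + \frac{34}{373}) = \left(-1\right) \frac{758}{373} = - \frac{758}{373}$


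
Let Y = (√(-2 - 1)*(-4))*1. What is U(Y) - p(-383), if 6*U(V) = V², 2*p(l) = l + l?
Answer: 375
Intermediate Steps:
p(l) = l (p(l) = (l + l)/2 = (2*l)/2 = l)
Y = -4*I*√3 (Y = (√(-3)*(-4))*1 = ((I*√3)*(-4))*1 = -4*I*√3*1 = -4*I*√3 ≈ -6.9282*I)
U(V) = V²/6
U(Y) - p(-383) = (-4*I*√3)²/6 - 1*(-383) = (⅙)*(-48) + 383 = -8 + 383 = 375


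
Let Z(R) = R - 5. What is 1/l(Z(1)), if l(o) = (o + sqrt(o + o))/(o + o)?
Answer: 4/3 + 2*I*sqrt(2)/3 ≈ 1.3333 + 0.94281*I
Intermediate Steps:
Z(R) = -5 + R
l(o) = (o + sqrt(2)*sqrt(o))/(2*o) (l(o) = (o + sqrt(2*o))/((2*o)) = (o + sqrt(2)*sqrt(o))*(1/(2*o)) = (o + sqrt(2)*sqrt(o))/(2*o))
1/l(Z(1)) = 1/(1/2 + sqrt(2)/(2*sqrt(-5 + 1))) = 1/(1/2 + sqrt(2)/(2*sqrt(-4))) = 1/(1/2 + sqrt(2)*(-I/2)/2) = 1/(1/2 - I*sqrt(2)/4)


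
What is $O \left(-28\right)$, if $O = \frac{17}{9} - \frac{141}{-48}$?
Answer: $- \frac{4865}{36} \approx -135.14$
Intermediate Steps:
$O = \frac{695}{144}$ ($O = 17 \cdot \frac{1}{9} - - \frac{47}{16} = \frac{17}{9} + \frac{47}{16} = \frac{695}{144} \approx 4.8264$)
$O \left(-28\right) = \frac{695}{144} \left(-28\right) = - \frac{4865}{36}$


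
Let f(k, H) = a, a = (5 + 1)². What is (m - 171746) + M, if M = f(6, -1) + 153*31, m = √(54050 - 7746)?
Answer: -166967 + 4*√2894 ≈ -1.6675e+5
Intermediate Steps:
m = 4*√2894 (m = √46304 = 4*√2894 ≈ 215.18)
a = 36 (a = 6² = 36)
f(k, H) = 36
M = 4779 (M = 36 + 153*31 = 36 + 4743 = 4779)
(m - 171746) + M = (4*√2894 - 171746) + 4779 = (-171746 + 4*√2894) + 4779 = -166967 + 4*√2894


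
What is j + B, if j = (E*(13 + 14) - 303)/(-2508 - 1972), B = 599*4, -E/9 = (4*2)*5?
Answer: 10744103/4480 ≈ 2398.2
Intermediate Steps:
E = -360 (E = -9*4*2*5 = -72*5 = -9*40 = -360)
B = 2396
j = 10023/4480 (j = (-360*(13 + 14) - 303)/(-2508 - 1972) = (-360*27 - 303)/(-4480) = (-9720 - 303)*(-1/4480) = -10023*(-1/4480) = 10023/4480 ≈ 2.2373)
j + B = 10023/4480 + 2396 = 10744103/4480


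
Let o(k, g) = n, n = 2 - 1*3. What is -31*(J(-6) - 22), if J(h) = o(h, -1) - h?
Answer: 527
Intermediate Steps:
n = -1 (n = 2 - 3 = -1)
o(k, g) = -1
J(h) = -1 - h
-31*(J(-6) - 22) = -31*((-1 - 1*(-6)) - 22) = -31*((-1 + 6) - 22) = -31*(5 - 22) = -31*(-17) = 527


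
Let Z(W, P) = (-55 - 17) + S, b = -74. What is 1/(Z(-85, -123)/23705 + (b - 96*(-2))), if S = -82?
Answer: 2155/254276 ≈ 0.0084750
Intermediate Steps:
Z(W, P) = -154 (Z(W, P) = (-55 - 17) - 82 = -72 - 82 = -154)
1/(Z(-85, -123)/23705 + (b - 96*(-2))) = 1/(-154/23705 + (-74 - 96*(-2))) = 1/(-154*1/23705 + (-74 + 192)) = 1/(-14/2155 + 118) = 1/(254276/2155) = 2155/254276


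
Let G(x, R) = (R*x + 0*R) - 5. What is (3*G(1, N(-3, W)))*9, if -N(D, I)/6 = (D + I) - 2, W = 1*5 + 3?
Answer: -621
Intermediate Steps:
W = 8 (W = 5 + 3 = 8)
N(D, I) = 12 - 6*D - 6*I (N(D, I) = -6*((D + I) - 2) = -6*(-2 + D + I) = 12 - 6*D - 6*I)
G(x, R) = -5 + R*x (G(x, R) = (R*x + 0) - 5 = R*x - 5 = -5 + R*x)
(3*G(1, N(-3, W)))*9 = (3*(-5 + (12 - 6*(-3) - 6*8)*1))*9 = (3*(-5 + (12 + 18 - 48)*1))*9 = (3*(-5 - 18*1))*9 = (3*(-5 - 18))*9 = (3*(-23))*9 = -69*9 = -621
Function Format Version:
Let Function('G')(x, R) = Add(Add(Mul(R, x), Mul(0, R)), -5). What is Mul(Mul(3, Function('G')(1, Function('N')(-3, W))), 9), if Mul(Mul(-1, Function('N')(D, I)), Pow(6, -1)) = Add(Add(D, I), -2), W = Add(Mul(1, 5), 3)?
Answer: -621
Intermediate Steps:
W = 8 (W = Add(5, 3) = 8)
Function('N')(D, I) = Add(12, Mul(-6, D), Mul(-6, I)) (Function('N')(D, I) = Mul(-6, Add(Add(D, I), -2)) = Mul(-6, Add(-2, D, I)) = Add(12, Mul(-6, D), Mul(-6, I)))
Function('G')(x, R) = Add(-5, Mul(R, x)) (Function('G')(x, R) = Add(Add(Mul(R, x), 0), -5) = Add(Mul(R, x), -5) = Add(-5, Mul(R, x)))
Mul(Mul(3, Function('G')(1, Function('N')(-3, W))), 9) = Mul(Mul(3, Add(-5, Mul(Add(12, Mul(-6, -3), Mul(-6, 8)), 1))), 9) = Mul(Mul(3, Add(-5, Mul(Add(12, 18, -48), 1))), 9) = Mul(Mul(3, Add(-5, Mul(-18, 1))), 9) = Mul(Mul(3, Add(-5, -18)), 9) = Mul(Mul(3, -23), 9) = Mul(-69, 9) = -621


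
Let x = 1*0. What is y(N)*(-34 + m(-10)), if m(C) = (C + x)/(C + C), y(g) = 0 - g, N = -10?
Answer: -335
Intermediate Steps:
x = 0
y(g) = -g
m(C) = ½ (m(C) = (C + 0)/(C + C) = C/((2*C)) = C*(1/(2*C)) = ½)
y(N)*(-34 + m(-10)) = (-1*(-10))*(-34 + ½) = 10*(-67/2) = -335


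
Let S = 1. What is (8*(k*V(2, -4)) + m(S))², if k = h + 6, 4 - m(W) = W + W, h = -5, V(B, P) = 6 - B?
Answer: 1156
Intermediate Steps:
m(W) = 4 - 2*W (m(W) = 4 - (W + W) = 4 - 2*W)
k = 1 (k = -5 + 6 = 1)
(8*(k*V(2, -4)) + m(S))² = (8*(1*(6 - 1*2)) + (4 - 2*1))² = (8*(1*(6 - 2)) + (4 - 2))² = (8*(1*4) + 2)² = (8*4 + 2)² = (32 + 2)² = 34² = 1156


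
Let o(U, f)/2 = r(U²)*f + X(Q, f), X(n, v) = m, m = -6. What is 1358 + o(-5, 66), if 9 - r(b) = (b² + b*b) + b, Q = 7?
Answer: -165766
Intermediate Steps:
r(b) = 9 - b - 2*b² (r(b) = 9 - ((b² + b*b) + b) = 9 - ((b² + b²) + b) = 9 - (2*b² + b) = 9 - (b + 2*b²) = 9 + (-b - 2*b²) = 9 - b - 2*b²)
X(n, v) = -6
o(U, f) = -12 + 2*f*(9 - U² - 2*U⁴) (o(U, f) = 2*((9 - U² - 2*U⁴)*f - 6) = 2*(f*(9 - U² - 2*U⁴) - 6) = 2*(-6 + f*(9 - U² - 2*U⁴)) = -12 + 2*f*(9 - U² - 2*U⁴))
1358 + o(-5, 66) = 1358 + (-12 - 2*66*(-9 + (-5)² + 2*(-5)⁴)) = 1358 + (-12 - 2*66*(-9 + 25 + 2*625)) = 1358 + (-12 - 2*66*(-9 + 25 + 1250)) = 1358 + (-12 - 2*66*1266) = 1358 + (-12 - 167112) = 1358 - 167124 = -165766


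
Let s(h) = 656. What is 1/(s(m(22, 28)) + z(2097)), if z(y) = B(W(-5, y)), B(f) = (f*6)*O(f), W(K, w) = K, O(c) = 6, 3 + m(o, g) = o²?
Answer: 1/476 ≈ 0.0021008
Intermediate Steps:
m(o, g) = -3 + o²
B(f) = 36*f (B(f) = (f*6)*6 = (6*f)*6 = 36*f)
z(y) = -180 (z(y) = 36*(-5) = -180)
1/(s(m(22, 28)) + z(2097)) = 1/(656 - 180) = 1/476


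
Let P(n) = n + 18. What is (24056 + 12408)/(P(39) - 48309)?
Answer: -9116/12063 ≈ -0.75570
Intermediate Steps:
P(n) = 18 + n
(24056 + 12408)/(P(39) - 48309) = (24056 + 12408)/((18 + 39) - 48309) = 36464/(57 - 48309) = 36464/(-48252) = 36464*(-1/48252) = -9116/12063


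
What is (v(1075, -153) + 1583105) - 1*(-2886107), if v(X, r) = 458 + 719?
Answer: 4470389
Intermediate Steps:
v(X, r) = 1177
(v(1075, -153) + 1583105) - 1*(-2886107) = (1177 + 1583105) - 1*(-2886107) = 1584282 + 2886107 = 4470389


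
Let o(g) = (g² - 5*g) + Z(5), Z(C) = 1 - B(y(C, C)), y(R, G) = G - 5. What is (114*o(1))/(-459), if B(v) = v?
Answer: 38/51 ≈ 0.74510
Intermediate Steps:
y(R, G) = -5 + G
Z(C) = 6 - C (Z(C) = 1 - (-5 + C) = 1 + (5 - C) = 6 - C)
o(g) = 1 + g² - 5*g (o(g) = (g² - 5*g) + (6 - 1*5) = (g² - 5*g) + (6 - 5) = (g² - 5*g) + 1 = 1 + g² - 5*g)
(114*o(1))/(-459) = (114*(1 + 1² - 5*1))/(-459) = (114*(1 + 1 - 5))*(-1/459) = (114*(-3))*(-1/459) = -342*(-1/459) = 38/51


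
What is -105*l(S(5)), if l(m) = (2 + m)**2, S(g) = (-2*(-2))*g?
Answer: -50820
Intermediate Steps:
S(g) = 4*g
-105*l(S(5)) = -105*(2 + 4*5)**2 = -105*(2 + 20)**2 = -105*22**2 = -105*484 = -50820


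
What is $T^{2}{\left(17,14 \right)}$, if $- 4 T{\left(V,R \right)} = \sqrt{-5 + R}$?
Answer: $\frac{9}{16} \approx 0.5625$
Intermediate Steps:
$T{\left(V,R \right)} = - \frac{\sqrt{-5 + R}}{4}$
$T^{2}{\left(17,14 \right)} = \left(- \frac{\sqrt{-5 + 14}}{4}\right)^{2} = \left(- \frac{\sqrt{9}}{4}\right)^{2} = \left(\left(- \frac{1}{4}\right) 3\right)^{2} = \left(- \frac{3}{4}\right)^{2} = \frac{9}{16}$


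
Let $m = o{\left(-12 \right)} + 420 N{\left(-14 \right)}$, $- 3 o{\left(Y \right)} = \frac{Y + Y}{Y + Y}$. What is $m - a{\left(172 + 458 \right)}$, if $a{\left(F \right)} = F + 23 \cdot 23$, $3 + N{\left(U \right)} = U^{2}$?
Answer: $\frac{239702}{3} \approx 79901.0$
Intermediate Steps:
$N{\left(U \right)} = -3 + U^{2}$
$a{\left(F \right)} = 529 + F$ ($a{\left(F \right)} = F + 529 = 529 + F$)
$o{\left(Y \right)} = - \frac{1}{3}$ ($o{\left(Y \right)} = - \frac{\left(Y + Y\right) \frac{1}{Y + Y}}{3} = - \frac{2 Y \frac{1}{2 Y}}{3} = \left(- \frac{1}{3}\right) 1 = - \frac{1}{3}$)
$m = \frac{243179}{3}$ ($m = - \frac{1}{3} + 420 \left(-3 + \left(-14\right)^{2}\right) = - \frac{1}{3} + 420 \left(-3 + 196\right) = - \frac{1}{3} + 420 \cdot 193 = - \frac{1}{3} + 81060 = \frac{243179}{3} \approx 81060.0$)
$m - a{\left(172 + 458 \right)} = \frac{243179}{3} - \left(529 + \left(172 + 458\right)\right) = \frac{243179}{3} - \left(529 + 630\right) = \frac{243179}{3} - 1159 = \frac{239702}{3}$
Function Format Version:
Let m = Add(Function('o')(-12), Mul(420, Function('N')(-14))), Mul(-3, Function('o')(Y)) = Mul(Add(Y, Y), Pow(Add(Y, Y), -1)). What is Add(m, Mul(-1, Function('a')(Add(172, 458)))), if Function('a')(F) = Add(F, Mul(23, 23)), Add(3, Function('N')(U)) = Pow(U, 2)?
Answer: Rational(239702, 3) ≈ 79901.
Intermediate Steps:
Function('N')(U) = Add(-3, Pow(U, 2))
Function('a')(F) = Add(529, F) (Function('a')(F) = Add(F, 529) = Add(529, F))
Function('o')(Y) = Rational(-1, 3) (Function('o')(Y) = Mul(Rational(-1, 3), Mul(Add(Y, Y), Pow(Add(Y, Y), -1))) = Mul(Rational(-1, 3), Mul(Mul(2, Y), Pow(Mul(2, Y), -1))) = Mul(Rational(-1, 3), Mul(Mul(2, Y), Mul(Rational(1, 2), Pow(Y, -1)))) = Mul(Rational(-1, 3), 1) = Rational(-1, 3))
m = Rational(243179, 3) (m = Add(Rational(-1, 3), Mul(420, Add(-3, Pow(-14, 2)))) = Add(Rational(-1, 3), Mul(420, Add(-3, 196))) = Add(Rational(-1, 3), Mul(420, 193)) = Add(Rational(-1, 3), 81060) = Rational(243179, 3) ≈ 81060.)
Add(m, Mul(-1, Function('a')(Add(172, 458)))) = Add(Rational(243179, 3), Mul(-1, Add(529, Add(172, 458)))) = Add(Rational(243179, 3), Mul(-1, Add(529, 630))) = Add(Rational(243179, 3), Mul(-1, 1159)) = Add(Rational(243179, 3), -1159) = Rational(239702, 3)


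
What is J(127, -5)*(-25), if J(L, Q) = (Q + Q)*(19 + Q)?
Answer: 3500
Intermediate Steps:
J(L, Q) = 2*Q*(19 + Q) (J(L, Q) = (2*Q)*(19 + Q) = 2*Q*(19 + Q))
J(127, -5)*(-25) = (2*(-5)*(19 - 5))*(-25) = (2*(-5)*14)*(-25) = -140*(-25) = 3500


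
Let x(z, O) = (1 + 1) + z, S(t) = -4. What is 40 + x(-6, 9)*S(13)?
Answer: 56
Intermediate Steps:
x(z, O) = 2 + z
40 + x(-6, 9)*S(13) = 40 + (2 - 6)*(-4) = 40 - 4*(-4) = 40 + 16 = 56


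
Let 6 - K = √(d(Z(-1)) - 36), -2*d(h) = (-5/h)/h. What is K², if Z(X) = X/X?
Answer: (12 - I*√134)²/4 ≈ 2.5 - 69.455*I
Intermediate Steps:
Z(X) = 1
d(h) = 5/(2*h²) (d(h) = -(-5/h)/(2*h) = -(-5)/(2*h²) = 5/(2*h²))
K = 6 - I*√134/2 (K = 6 - √((5/2)/1² - 36) = 6 - √((5/2)*1 - 36) = 6 - √(5/2 - 36) = 6 - √(-67/2) = 6 - I*√134/2 ≈ 6.0 - 5.7879*I)
K² = (6 - I*√134/2)²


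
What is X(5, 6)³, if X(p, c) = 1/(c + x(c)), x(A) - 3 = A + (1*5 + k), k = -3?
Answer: 1/4913 ≈ 0.00020354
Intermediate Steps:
x(A) = 5 + A (x(A) = 3 + (A + (1*5 - 3)) = 3 + (A + (5 - 3)) = 3 + (A + 2) = 3 + (2 + A) = 5 + A)
X(p, c) = 1/(5 + 2*c) (X(p, c) = 1/(c + (5 + c)) = 1/(5 + 2*c))
X(5, 6)³ = (1/(5 + 2*6))³ = (1/(5 + 12))³ = (1/17)³ = 1/4913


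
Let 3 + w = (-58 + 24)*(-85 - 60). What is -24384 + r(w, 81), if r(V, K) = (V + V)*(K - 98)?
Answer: -191902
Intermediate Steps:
w = 4927 (w = -3 + (-58 + 24)*(-85 - 60) = -3 - 34*(-145) = -3 + 4930 = 4927)
r(V, K) = 2*V*(-98 + K) (r(V, K) = (2*V)*(-98 + K) = 2*V*(-98 + K))
-24384 + r(w, 81) = -24384 + 2*4927*(-98 + 81) = -24384 + 2*4927*(-17) = -24384 - 167518 = -191902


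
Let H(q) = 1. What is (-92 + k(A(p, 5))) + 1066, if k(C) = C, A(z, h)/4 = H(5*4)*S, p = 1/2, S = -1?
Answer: 970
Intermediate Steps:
p = ½ ≈ 0.50000
A(z, h) = -4 (A(z, h) = 4*(1*(-1)) = 4*(-1) = -4)
(-92 + k(A(p, 5))) + 1066 = (-92 - 4) + 1066 = -96 + 1066 = 970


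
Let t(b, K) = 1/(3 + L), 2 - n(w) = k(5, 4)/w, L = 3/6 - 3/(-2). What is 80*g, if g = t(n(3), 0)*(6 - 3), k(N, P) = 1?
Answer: 48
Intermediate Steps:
L = 2 (L = 3*(⅙) - 3*(-½) = ½ + 3/2 = 2)
n(w) = 2 - 1/w
t(b, K) = ⅕ (t(b, K) = 1/(3 + 2) = 1/5 = ⅕)
g = ⅗ (g = (6 - 3)/5 = (⅕)*3 = ⅗ ≈ 0.60000)
80*g = 80*(⅗) = 48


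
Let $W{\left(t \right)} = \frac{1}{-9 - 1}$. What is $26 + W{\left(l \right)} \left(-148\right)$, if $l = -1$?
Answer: $\frac{204}{5} \approx 40.8$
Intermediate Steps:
$W{\left(t \right)} = - \frac{1}{10}$ ($W{\left(t \right)} = \frac{1}{-10} = - \frac{1}{10}$)
$26 + W{\left(l \right)} \left(-148\right) = 26 - - \frac{74}{5} = 26 + \frac{74}{5} = \frac{204}{5}$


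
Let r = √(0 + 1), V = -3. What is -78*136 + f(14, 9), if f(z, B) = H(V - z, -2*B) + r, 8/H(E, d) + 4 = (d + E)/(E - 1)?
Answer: -392603/37 ≈ -10611.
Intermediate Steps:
H(E, d) = 8/(-4 + (E + d)/(-1 + E)) (H(E, d) = 8/(-4 + (d + E)/(E - 1)) = 8/(-4 + (E + d)/(-1 + E)))
r = 1 (r = √1 = 1)
f(z, B) = 1 + 8*(-4 - z)/(13 - 2*B + 3*z) (f(z, B) = 8*(-1 + (-3 - z))/(4 - 2*B - 3*(-3 - z)) + 1 = 8*(-4 - z)/(4 - 2*B + (9 + 3*z)) + 1 = 8*(-4 - z)/(13 - 2*B + 3*z) + 1 = 1 + 8*(-4 - z)/(13 - 2*B + 3*z))
-78*136 + f(14, 9) = -78*136 + (-19 - 5*14 - 2*9)/(13 - 2*9 + 3*14) = -10608 + (-19 - 70 - 18)/(13 - 18 + 42) = -10608 - 107/37 = -392603/37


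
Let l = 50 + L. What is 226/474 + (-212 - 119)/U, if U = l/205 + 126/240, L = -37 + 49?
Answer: -128499739/321609 ≈ -399.55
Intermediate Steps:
L = 12
l = 62 (l = 50 + 12 = 62)
U = 1357/1640 (U = 62/205 + 126/240 = 62*(1/205) + 126*(1/240) = 62/205 + 21/40 = 1357/1640 ≈ 0.82744)
226/474 + (-212 - 119)/U = 226/474 + (-212 - 119)/(1357/1640) = 226*(1/474) - 331*1640/1357 = 113/237 - 542840/1357 = -128499739/321609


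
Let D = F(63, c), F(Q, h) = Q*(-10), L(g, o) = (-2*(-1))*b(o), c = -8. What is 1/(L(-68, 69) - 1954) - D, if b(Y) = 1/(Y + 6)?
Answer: 92325165/146548 ≈ 630.00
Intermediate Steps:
b(Y) = 1/(6 + Y)
L(g, o) = 2/(6 + o) (L(g, o) = (-2*(-1))/(6 + o) = 2/(6 + o))
F(Q, h) = -10*Q
D = -630 (D = -10*63 = -630)
1/(L(-68, 69) - 1954) - D = 1/(2/(6 + 69) - 1954) - 1*(-630) = 1/(2/75 - 1954) + 630 = 1/(-146548/75) + 630 = -75/146548 + 630 = 92325165/146548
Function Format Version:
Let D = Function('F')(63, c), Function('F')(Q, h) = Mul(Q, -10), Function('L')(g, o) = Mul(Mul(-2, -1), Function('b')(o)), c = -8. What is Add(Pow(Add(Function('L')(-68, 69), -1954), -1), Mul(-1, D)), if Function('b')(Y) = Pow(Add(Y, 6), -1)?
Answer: Rational(92325165, 146548) ≈ 630.00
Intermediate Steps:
Function('b')(Y) = Pow(Add(6, Y), -1)
Function('L')(g, o) = Mul(2, Pow(Add(6, o), -1)) (Function('L')(g, o) = Mul(Mul(-2, -1), Pow(Add(6, o), -1)) = Mul(2, Pow(Add(6, o), -1)))
Function('F')(Q, h) = Mul(-10, Q)
D = -630 (D = Mul(-10, 63) = -630)
Add(Pow(Add(Function('L')(-68, 69), -1954), -1), Mul(-1, D)) = Add(Pow(Add(Mul(2, Pow(Add(6, 69), -1)), -1954), -1), Mul(-1, -630)) = Add(Pow(Add(Mul(2, Pow(75, -1)), -1954), -1), 630) = Add(Pow(Add(Mul(2, Rational(1, 75)), -1954), -1), 630) = Add(Pow(Add(Rational(2, 75), -1954), -1), 630) = Add(Pow(Rational(-146548, 75), -1), 630) = Add(Rational(-75, 146548), 630) = Rational(92325165, 146548)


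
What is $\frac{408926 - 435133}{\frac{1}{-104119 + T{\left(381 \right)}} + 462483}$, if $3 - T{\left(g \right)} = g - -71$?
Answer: $- \frac{2740413576}{48360922343} \approx -0.056666$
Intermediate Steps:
$T{\left(g \right)} = -68 - g$ ($T{\left(g \right)} = 3 - \left(g - -71\right) = 3 - \left(g + 71\right) = 3 - \left(71 + g\right) = -68 - g$)
$\frac{408926 - 435133}{\frac{1}{-104119 + T{\left(381 \right)}} + 462483} = \frac{408926 - 435133}{\frac{1}{-104119 - 449} + 462483} = - \frac{26207}{\frac{1}{-104119 - 449} + 462483} = - \frac{26207}{\frac{1}{-104568} + 462483} = - \frac{26207}{- \frac{1}{104568} + 462483} = - \frac{26207}{\frac{48360922343}{104568}} = \left(-26207\right) \frac{104568}{48360922343} = - \frac{2740413576}{48360922343}$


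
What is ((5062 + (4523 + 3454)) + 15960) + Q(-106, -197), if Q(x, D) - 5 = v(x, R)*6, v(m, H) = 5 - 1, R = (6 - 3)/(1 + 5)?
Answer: 29028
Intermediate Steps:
R = ½ (R = 3/6 = 3*(⅙) = ½ ≈ 0.50000)
v(m, H) = 4
Q(x, D) = 29 (Q(x, D) = 5 + 4*6 = 5 + 24 = 29)
((5062 + (4523 + 3454)) + 15960) + Q(-106, -197) = ((5062 + (4523 + 3454)) + 15960) + 29 = ((5062 + 7977) + 15960) + 29 = (13039 + 15960) + 29 = 28999 + 29 = 29028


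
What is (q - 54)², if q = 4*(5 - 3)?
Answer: 2116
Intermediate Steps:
q = 8 (q = 4*2 = 8)
(q - 54)² = (8 - 54)² = (-46)² = 2116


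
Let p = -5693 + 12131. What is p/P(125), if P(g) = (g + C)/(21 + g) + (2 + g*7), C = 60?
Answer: 939948/128227 ≈ 7.3303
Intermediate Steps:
p = 6438
P(g) = 2 + 7*g + (60 + g)/(21 + g) (P(g) = (g + 60)/(21 + g) + (2 + g*7) = (60 + g)/(21 + g) + (2 + 7*g) = 2 + 7*g + (60 + g)/(21 + g))
p/P(125) = 6438/(((102 + 7*125**2 + 150*125)/(21 + 125))) = 6438/(((102 + 7*15625 + 18750)/146)) = 6438/(((102 + 109375 + 18750)/146)) = 6438/(((1/146)*128227)) = 6438/(128227/146) = 6438*(146/128227) = 939948/128227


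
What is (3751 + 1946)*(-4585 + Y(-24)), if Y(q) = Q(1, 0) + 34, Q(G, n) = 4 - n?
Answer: -25904259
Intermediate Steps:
Y(q) = 38 (Y(q) = (4 - 1*0) + 34 = (4 + 0) + 34 = 4 + 34 = 38)
(3751 + 1946)*(-4585 + Y(-24)) = (3751 + 1946)*(-4585 + 38) = 5697*(-4547) = -25904259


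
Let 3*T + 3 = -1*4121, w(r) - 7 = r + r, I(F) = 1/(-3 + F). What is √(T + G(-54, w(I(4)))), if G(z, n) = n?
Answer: I*√12291/3 ≈ 36.955*I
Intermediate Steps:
w(r) = 7 + 2*r (w(r) = 7 + (r + r) = 7 + 2*r)
T = -4124/3 (T = -1 + (-1*4121)/3 = -1 + (⅓)*(-4121) = -1 - 4121/3 = -4124/3 ≈ -1374.7)
√(T + G(-54, w(I(4)))) = √(-4124/3 + (7 + 2/(-3 + 4))) = √(-4124/3 + (7 + 2/1)) = √(-4124/3 + (7 + 2*1)) = √(-4124/3 + (7 + 2)) = √(-4124/3 + 9) = √(-4097/3) = I*√12291/3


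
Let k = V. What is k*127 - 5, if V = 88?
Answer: 11171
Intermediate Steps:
k = 88
k*127 - 5 = 88*127 - 5 = 11176 - 5 = 11171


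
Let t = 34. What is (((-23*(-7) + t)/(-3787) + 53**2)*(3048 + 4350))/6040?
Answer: 9837017028/2859185 ≈ 3440.5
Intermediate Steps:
(((-23*(-7) + t)/(-3787) + 53**2)*(3048 + 4350))/6040 = (((-23*(-7) + 34)/(-3787) + 53**2)*(3048 + 4350))/6040 = (((161 + 34)*(-1/3787) + 2809)*7398)*(1/6040) = ((195*(-1/3787) + 2809)*7398)*(1/6040) = ((-195/3787 + 2809)*7398)*(1/6040) = ((10637488/3787)*7398)*(1/6040) = (78696136224/3787)*(1/6040) = 9837017028/2859185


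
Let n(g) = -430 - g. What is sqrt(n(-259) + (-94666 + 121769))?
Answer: 2*sqrt(6733) ≈ 164.11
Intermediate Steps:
sqrt(n(-259) + (-94666 + 121769)) = sqrt((-430 - 1*(-259)) + (-94666 + 121769)) = sqrt((-430 + 259) + 27103) = sqrt(-171 + 27103) = sqrt(26932) = 2*sqrt(6733)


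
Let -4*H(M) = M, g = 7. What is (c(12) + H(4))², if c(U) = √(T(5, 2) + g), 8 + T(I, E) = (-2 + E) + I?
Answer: 1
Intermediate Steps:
H(M) = -M/4
T(I, E) = -10 + E + I (T(I, E) = -8 + ((-2 + E) + I) = -8 + (-2 + E + I) = -10 + E + I)
c(U) = 2 (c(U) = √((-10 + 2 + 5) + 7) = √(-3 + 7) = √4 = 2)
(c(12) + H(4))² = (2 - ¼*4)² = (2 - 1)² = 1² = 1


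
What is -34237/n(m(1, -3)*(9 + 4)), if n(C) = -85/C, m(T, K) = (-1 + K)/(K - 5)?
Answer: 445081/170 ≈ 2618.1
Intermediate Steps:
m(T, K) = (-1 + K)/(-5 + K)
-34237/n(m(1, -3)*(9 + 4)) = -34237*(-(-1 - 3)*(9 + 4)/(85*(-5 - 3))) = -34237/((-85/((-4/(-8))*13))) = -34237/((-85/(-⅛*(-4)*13))) = -34237/((-85/((½)*13))) = -34237/((-85/13/2)) = -34237/((-85*2/13)) = -34237/(-170/13) = -34237*(-13/170) = 445081/170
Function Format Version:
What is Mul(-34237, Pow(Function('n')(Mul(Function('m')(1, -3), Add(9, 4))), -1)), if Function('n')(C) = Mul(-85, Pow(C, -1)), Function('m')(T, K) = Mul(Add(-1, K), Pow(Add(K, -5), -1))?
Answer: Rational(445081, 170) ≈ 2618.1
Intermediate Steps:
Function('m')(T, K) = Mul(Pow(Add(-5, K), -1), Add(-1, K)) (Function('m')(T, K) = Mul(Add(-1, K), Pow(Add(-5, K), -1)) = Mul(Pow(Add(-5, K), -1), Add(-1, K)))
Mul(-34237, Pow(Function('n')(Mul(Function('m')(1, -3), Add(9, 4))), -1)) = Mul(-34237, Pow(Mul(-85, Pow(Mul(Mul(Pow(Add(-5, -3), -1), Add(-1, -3)), Add(9, 4)), -1)), -1)) = Mul(-34237, Pow(Mul(-85, Pow(Mul(Mul(Pow(-8, -1), -4), 13), -1)), -1)) = Mul(-34237, Pow(Mul(-85, Pow(Mul(Mul(Rational(-1, 8), -4), 13), -1)), -1)) = Mul(-34237, Pow(Mul(-85, Pow(Mul(Rational(1, 2), 13), -1)), -1)) = Mul(-34237, Pow(Mul(-85, Pow(Rational(13, 2), -1)), -1)) = Mul(-34237, Pow(Mul(-85, Rational(2, 13)), -1)) = Mul(-34237, Pow(Rational(-170, 13), -1)) = Mul(-34237, Rational(-13, 170)) = Rational(445081, 170)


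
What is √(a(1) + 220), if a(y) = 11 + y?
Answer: 2*√58 ≈ 15.232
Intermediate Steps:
√(a(1) + 220) = √((11 + 1) + 220) = √(12 + 220) = √232 = 2*√58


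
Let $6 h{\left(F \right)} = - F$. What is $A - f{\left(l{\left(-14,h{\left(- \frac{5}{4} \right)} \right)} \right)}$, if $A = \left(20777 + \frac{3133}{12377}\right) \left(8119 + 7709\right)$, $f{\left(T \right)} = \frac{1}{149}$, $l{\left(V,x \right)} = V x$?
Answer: $\frac{606479089726687}{1844173} \approx 3.2886 \cdot 10^{8}$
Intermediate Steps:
$h{\left(F \right)} = - \frac{F}{6}$ ($h{\left(F \right)} = \frac{\left(-1\right) F}{6} = - \frac{F}{6}$)
$f{\left(T \right)} = \frac{1}{149}$
$A = \frac{4070329461336}{12377}$ ($A = \left(20777 + 3133 \cdot \frac{1}{12377}\right) 15828 = \left(20777 + \frac{3133}{12377}\right) 15828 = \frac{257160062}{12377} \cdot 15828 = \frac{4070329461336}{12377} \approx 3.2886 \cdot 10^{8}$)
$A - f{\left(l{\left(-14,h{\left(- \frac{5}{4} \right)} \right)} \right)} = \frac{4070329461336}{12377} - \frac{1}{149} = \frac{606479089726687}{1844173}$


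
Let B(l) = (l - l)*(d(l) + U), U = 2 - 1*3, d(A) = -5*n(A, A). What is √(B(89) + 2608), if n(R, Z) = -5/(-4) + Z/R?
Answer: 4*√163 ≈ 51.069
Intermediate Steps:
n(R, Z) = 5/4 + Z/R (n(R, Z) = -5*(-¼) + Z/R = 5/4 + Z/R)
d(A) = -45/4 (d(A) = -5*(5/4 + A/A) = -5*(5/4 + 1) = -5*9/4 = -45/4)
U = -1 (U = 2 - 3 = -1)
B(l) = 0 (B(l) = (l - l)*(-45/4 - 1) = 0*(-49/4) = 0)
√(B(89) + 2608) = √(0 + 2608) = √2608 = 4*√163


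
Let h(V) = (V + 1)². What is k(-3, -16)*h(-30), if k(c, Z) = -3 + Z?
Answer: -15979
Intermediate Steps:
h(V) = (1 + V)²
k(-3, -16)*h(-30) = (-3 - 16)*(1 - 30)² = -19*(-29)² = -19*841 = -15979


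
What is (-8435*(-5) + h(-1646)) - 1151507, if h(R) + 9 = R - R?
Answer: -1109341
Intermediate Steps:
h(R) = -9 (h(R) = -9 + (R - R) = -9 + 0 = -9)
(-8435*(-5) + h(-1646)) - 1151507 = (-8435*(-5) - 9) - 1151507 = (42175 - 9) - 1151507 = 42166 - 1151507 = -1109341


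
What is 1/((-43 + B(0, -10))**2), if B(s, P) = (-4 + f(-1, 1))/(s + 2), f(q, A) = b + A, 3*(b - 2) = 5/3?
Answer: 81/151321 ≈ 0.00053529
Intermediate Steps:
b = 23/9 (b = 2 + (5/3)/3 = 2 + (5*(1/3))/3 = 2 + (1/3)*(5/3) = 2 + 5/9 = 23/9 ≈ 2.5556)
f(q, A) = 23/9 + A
B(s, P) = -4/(9*(2 + s)) (B(s, P) = (-4 + (23/9 + 1))/(s + 2) = (-4 + 32/9)/(2 + s) = -4/(9*(2 + s)))
1/((-43 + B(0, -10))**2) = 1/((-43 - 4/(18 + 9*0))**2) = 1/((-43 - 4/(18 + 0))**2) = 1/((-43 - 4/18)**2) = 1/((-43 - 4*1/18)**2) = 1/((-43 - 2/9)**2) = 1/((-389/9)**2) = 1/(151321/81) = 81/151321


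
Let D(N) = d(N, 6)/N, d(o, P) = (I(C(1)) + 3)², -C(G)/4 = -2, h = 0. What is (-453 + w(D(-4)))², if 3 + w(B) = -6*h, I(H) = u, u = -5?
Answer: 207936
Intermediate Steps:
C(G) = 8 (C(G) = -4*(-2) = 8)
I(H) = -5
d(o, P) = 4 (d(o, P) = (-5 + 3)² = (-2)² = 4)
D(N) = 4/N
w(B) = -3 (w(B) = -3 - 6*0 = -3 + 0 = -3)
(-453 + w(D(-4)))² = (-453 - 3)² = (-456)² = 207936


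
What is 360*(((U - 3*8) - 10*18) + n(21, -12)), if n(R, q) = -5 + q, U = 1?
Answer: -79200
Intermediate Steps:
360*(((U - 3*8) - 10*18) + n(21, -12)) = 360*(((1 - 3*8) - 10*18) + (-5 - 12)) = 360*(((1 - 24) - 180) - 17) = 360*((-23 - 180) - 17) = 360*(-203 - 17) = 360*(-220) = -79200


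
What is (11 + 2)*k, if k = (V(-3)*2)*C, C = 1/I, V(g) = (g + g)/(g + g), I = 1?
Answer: 26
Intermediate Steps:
V(g) = 1 (V(g) = (2*g)/((2*g)) = (2*g)*(1/(2*g)) = 1)
C = 1 (C = 1/1 = 1)
k = 2 (k = (1*2)*1 = 2*1 = 2)
(11 + 2)*k = (11 + 2)*2 = 13*2 = 26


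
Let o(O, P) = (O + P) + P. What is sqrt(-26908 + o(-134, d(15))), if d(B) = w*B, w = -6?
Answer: I*sqrt(27222) ≈ 164.99*I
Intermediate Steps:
d(B) = -6*B
o(O, P) = O + 2*P
sqrt(-26908 + o(-134, d(15))) = sqrt(-26908 + (-134 + 2*(-6*15))) = sqrt(-26908 + (-134 + 2*(-90))) = sqrt(-26908 + (-134 - 180)) = sqrt(-26908 - 314) = sqrt(-27222) = I*sqrt(27222)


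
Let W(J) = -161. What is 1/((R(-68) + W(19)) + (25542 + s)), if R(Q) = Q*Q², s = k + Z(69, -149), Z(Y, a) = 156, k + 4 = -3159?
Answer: -1/292058 ≈ -3.4240e-6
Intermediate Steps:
k = -3163 (k = -4 - 3159 = -3163)
s = -3007 (s = -3163 + 156 = -3007)
R(Q) = Q³
1/((R(-68) + W(19)) + (25542 + s)) = 1/(((-68)³ - 161) + (25542 - 3007)) = 1/((-314432 - 161) + 22535) = 1/(-314593 + 22535) = 1/(-292058) = -1/292058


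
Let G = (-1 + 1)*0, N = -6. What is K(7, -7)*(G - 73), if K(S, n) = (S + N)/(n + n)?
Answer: 73/14 ≈ 5.2143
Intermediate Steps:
K(S, n) = (-6 + S)/(2*n) (K(S, n) = (S - 6)/(n + n) = (-6 + S)/((2*n)) = (-6 + S)*(1/(2*n)) = (-6 + S)/(2*n))
G = 0 (G = 0*0 = 0)
K(7, -7)*(G - 73) = ((1/2)*(-6 + 7)/(-7))*(0 - 73) = ((1/2)*(-1/7)*1)*(-73) = -1/14*(-73) = 73/14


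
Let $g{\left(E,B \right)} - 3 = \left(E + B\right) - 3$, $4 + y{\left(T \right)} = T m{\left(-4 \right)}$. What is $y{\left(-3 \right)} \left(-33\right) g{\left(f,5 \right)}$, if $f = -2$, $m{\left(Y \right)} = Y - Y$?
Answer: $396$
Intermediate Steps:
$m{\left(Y \right)} = 0$
$y{\left(T \right)} = -4$ ($y{\left(T \right)} = -4 + T 0 = -4 + 0 = -4$)
$g{\left(E,B \right)} = B + E$ ($g{\left(E,B \right)} = 3 - \left(3 - B - E\right) = 3 + \left(-3 + B + E\right) = B + E$)
$y{\left(-3 \right)} \left(-33\right) g{\left(f,5 \right)} = \left(-4\right) \left(-33\right) \left(5 - 2\right) = 132 \cdot 3 = 396$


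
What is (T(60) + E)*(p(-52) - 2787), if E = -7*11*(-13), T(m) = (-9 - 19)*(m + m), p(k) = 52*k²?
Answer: -325119739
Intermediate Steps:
T(m) = -56*m
E = 1001 (E = -77*(-13) = 1001)
(T(60) + E)*(p(-52) - 2787) = (-56*60 + 1001)*(52*(-52)² - 2787) = (-3360 + 1001)*(52*2704 - 2787) = -2359*(140608 - 2787) = -2359*137821 = -325119739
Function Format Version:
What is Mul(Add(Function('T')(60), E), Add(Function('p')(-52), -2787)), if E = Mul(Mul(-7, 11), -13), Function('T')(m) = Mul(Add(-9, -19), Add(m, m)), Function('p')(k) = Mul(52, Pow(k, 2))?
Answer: -325119739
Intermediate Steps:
Function('T')(m) = Mul(-56, m) (Function('T')(m) = Mul(-28, Mul(2, m)) = Mul(-56, m))
E = 1001 (E = Mul(-77, -13) = 1001)
Mul(Add(Function('T')(60), E), Add(Function('p')(-52), -2787)) = Mul(Add(Mul(-56, 60), 1001), Add(Mul(52, Pow(-52, 2)), -2787)) = Mul(Add(-3360, 1001), Add(Mul(52, 2704), -2787)) = Mul(-2359, Add(140608, -2787)) = Mul(-2359, 137821) = -325119739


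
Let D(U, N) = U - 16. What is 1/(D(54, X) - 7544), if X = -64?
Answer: -1/7506 ≈ -0.00013323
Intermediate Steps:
D(U, N) = -16 + U
1/(D(54, X) - 7544) = 1/((-16 + 54) - 7544) = 1/(38 - 7544) = 1/(-7506) = -1/7506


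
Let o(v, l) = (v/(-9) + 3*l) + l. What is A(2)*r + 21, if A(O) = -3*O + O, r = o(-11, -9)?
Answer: 1441/9 ≈ 160.11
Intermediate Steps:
o(v, l) = 4*l - v/9 (o(v, l) = (-v/9 + 3*l) + l = (3*l - v/9) + l = 4*l - v/9)
r = -313/9 (r = 4*(-9) - ⅑*(-11) = -36 + 11/9 = -313/9 ≈ -34.778)
A(O) = -2*O
A(2)*r + 21 = -2*2*(-313/9) + 21 = -4*(-313/9) + 21 = 1252/9 + 21 = 1441/9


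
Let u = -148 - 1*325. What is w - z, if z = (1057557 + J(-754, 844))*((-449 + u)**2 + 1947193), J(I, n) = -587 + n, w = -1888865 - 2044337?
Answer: -2959002705680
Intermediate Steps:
u = -473 (u = -148 - 325 = -473)
w = -3933202
z = 2958998772478 (z = (1057557 + (-587 + 844))*((-449 - 473)**2 + 1947193) = (1057557 + 257)*((-922)**2 + 1947193) = 1057814*(850084 + 1947193) = 1057814*2797277 = 2958998772478)
w - z = -3933202 - 1*2958998772478 = -3933202 - 2958998772478 = -2959002705680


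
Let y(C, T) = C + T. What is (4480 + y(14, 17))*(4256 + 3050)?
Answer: 32957366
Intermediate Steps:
(4480 + y(14, 17))*(4256 + 3050) = (4480 + (14 + 17))*(4256 + 3050) = (4480 + 31)*7306 = 4511*7306 = 32957366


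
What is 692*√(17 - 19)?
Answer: 692*I*√2 ≈ 978.64*I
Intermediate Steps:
692*√(17 - 19) = 692*√(-2) = 692*(I*√2) = 692*I*√2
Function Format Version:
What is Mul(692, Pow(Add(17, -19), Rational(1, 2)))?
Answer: Mul(692, I, Pow(2, Rational(1, 2))) ≈ Mul(978.64, I)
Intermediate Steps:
Mul(692, Pow(Add(17, -19), Rational(1, 2))) = Mul(692, Pow(-2, Rational(1, 2))) = Mul(692, Mul(I, Pow(2, Rational(1, 2)))) = Mul(692, I, Pow(2, Rational(1, 2)))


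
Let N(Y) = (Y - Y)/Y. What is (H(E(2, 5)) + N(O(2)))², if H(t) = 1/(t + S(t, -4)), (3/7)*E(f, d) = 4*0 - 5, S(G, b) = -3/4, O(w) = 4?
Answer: 144/22201 ≈ 0.0064862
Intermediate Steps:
S(G, b) = -¾ (S(G, b) = -3*¼ = -¾)
E(f, d) = -35/3 (E(f, d) = 7*(4*0 - 5)/3 = 7*(0 - 5)/3 = (7/3)*(-5) = -35/3)
H(t) = 1/(-¾ + t) (H(t) = 1/(t - ¾) = 1/(-¾ + t))
N(Y) = 0 (N(Y) = 0/Y = 0)
(H(E(2, 5)) + N(O(2)))² = (4/(-3 + 4*(-35/3)) + 0)² = (4/(-3 - 140/3) + 0)² = (4/(-149/3) + 0)² = (4*(-3/149) + 0)² = (-12/149 + 0)² = (-12/149)² = 144/22201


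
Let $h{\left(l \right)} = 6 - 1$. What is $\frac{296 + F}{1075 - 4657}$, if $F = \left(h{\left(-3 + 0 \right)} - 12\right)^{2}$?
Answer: $- \frac{115}{1194} \approx -0.096315$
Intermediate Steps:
$h{\left(l \right)} = 5$
$F = 49$ ($F = \left(5 - 12\right)^{2} = \left(-7\right)^{2} = 49$)
$\frac{296 + F}{1075 - 4657} = \frac{296 + 49}{1075 - 4657} = \frac{345}{-3582} = 345 \left(- \frac{1}{3582}\right) = - \frac{115}{1194}$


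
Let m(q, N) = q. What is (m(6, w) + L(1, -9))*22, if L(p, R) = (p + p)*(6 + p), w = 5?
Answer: 440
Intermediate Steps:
L(p, R) = 2*p*(6 + p) (L(p, R) = (2*p)*(6 + p) = 2*p*(6 + p))
(m(6, w) + L(1, -9))*22 = (6 + 2*1*(6 + 1))*22 = (6 + 2*1*7)*22 = (6 + 14)*22 = 20*22 = 440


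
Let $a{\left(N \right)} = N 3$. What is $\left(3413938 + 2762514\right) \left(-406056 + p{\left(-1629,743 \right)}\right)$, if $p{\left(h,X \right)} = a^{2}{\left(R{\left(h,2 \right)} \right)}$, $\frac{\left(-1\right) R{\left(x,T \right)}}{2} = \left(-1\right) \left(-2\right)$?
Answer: $-2507095984224$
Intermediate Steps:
$R{\left(x,T \right)} = -4$ ($R{\left(x,T \right)} = - 2 \left(\left(-1\right) \left(-2\right)\right) = \left(-2\right) 2 = -4$)
$a{\left(N \right)} = 3 N$
$p{\left(h,X \right)} = 144$ ($p{\left(h,X \right)} = \left(3 \left(-4\right)\right)^{2} = \left(-12\right)^{2} = 144$)
$\left(3413938 + 2762514\right) \left(-406056 + p{\left(-1629,743 \right)}\right) = \left(3413938 + 2762514\right) \left(-406056 + 144\right) = 6176452 \left(-405912\right) = -2507095984224$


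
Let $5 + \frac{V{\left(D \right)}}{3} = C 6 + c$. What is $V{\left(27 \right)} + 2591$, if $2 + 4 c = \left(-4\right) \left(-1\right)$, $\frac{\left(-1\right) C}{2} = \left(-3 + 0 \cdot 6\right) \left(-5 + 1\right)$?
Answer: $\frac{4291}{2} \approx 2145.5$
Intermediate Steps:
$C = -24$ ($C = - 2 \left(-3 + 0 \cdot 6\right) \left(-5 + 1\right) = - 2 \left(-3 + 0\right) \left(-4\right) = - 2 \left(\left(-3\right) \left(-4\right)\right) = \left(-2\right) 12 = -24$)
$c = \frac{1}{2}$ ($c = - \frac{1}{2} + \frac{\left(-4\right) \left(-1\right)}{4} = - \frac{1}{2} + \frac{1}{4} \cdot 4 = - \frac{1}{2} + 1 = \frac{1}{2} \approx 0.5$)
$V{\left(D \right)} = - \frac{891}{2}$ ($V{\left(D \right)} = -15 + 3 \left(\left(-24\right) 6 + \frac{1}{2}\right) = -15 + 3 \left(-144 + \frac{1}{2}\right) = -15 + 3 \left(- \frac{287}{2}\right) = -15 - \frac{861}{2} = - \frac{891}{2}$)
$V{\left(27 \right)} + 2591 = - \frac{891}{2} + 2591 = \frac{4291}{2}$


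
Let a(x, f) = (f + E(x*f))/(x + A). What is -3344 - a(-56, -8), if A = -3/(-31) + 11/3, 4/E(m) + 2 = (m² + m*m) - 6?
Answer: -543425221169/162500100 ≈ -3344.2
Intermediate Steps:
E(m) = 4/(-8 + 2*m²) (E(m) = 4/(-2 + ((m² + m*m) - 6)) = 4/(-2 + ((m² + m²) - 6)) = 4/(-2 + (2*m² - 6)) = 4/(-2 + (-6 + 2*m²)) = 4/(-8 + 2*m²))
A = 350/93 (A = -3*(-1/31) + 11*(⅓) = 3/31 + 11/3 = 350/93 ≈ 3.7634)
a(x, f) = (f + 2/(-4 + f²*x²))/(350/93 + x) (a(x, f) = (f + 2/(-4 + (x*f)²))/(x + 350/93) = (f + 2/(-4 + (f*x)²))/(350/93 + x) = (f + 2/(-4 + f²*x²))/(350/93 + x))
-3344 - a(-56, -8) = -3344 - (-8 + 2/(-4 + (-8)²*(-56)²))/(350/93 - 56) = -3344 - (-8 + 2/(-4 + 64*3136))/(-4858/93) = -3344 - (-93)*(-8 + 2/(-4 + 200704))/4858 = -3344 - (-93)*(-8 + 2/200700)/4858 = -3344 - (-93)*(-8 + 2*(1/200700))/4858 = -3344 - (-93)*(-8 + 1/100350)/4858 = -3344 - (-93)*(-802799)/(4858*100350) = -3344 - 1*24886769/162500100 = -3344 - 24886769/162500100 = -543425221169/162500100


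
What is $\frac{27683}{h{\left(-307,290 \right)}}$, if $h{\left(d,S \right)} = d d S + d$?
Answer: $\frac{27683}{27331903} \approx 0.0010128$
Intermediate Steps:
$h{\left(d,S \right)} = d + S d^{2}$ ($h{\left(d,S \right)} = d^{2} S + d = S d^{2} + d = d + S d^{2}$)
$\frac{27683}{h{\left(-307,290 \right)}} = \frac{27683}{\left(-307\right) \left(1 + 290 \left(-307\right)\right)} = \frac{27683}{\left(-307\right) \left(1 - 89030\right)} = \frac{27683}{\left(-307\right) \left(-89029\right)} = \frac{27683}{27331903}$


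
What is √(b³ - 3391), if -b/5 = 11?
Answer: I*√169766 ≈ 412.03*I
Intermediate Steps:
b = -55 (b = -5*11 = -55)
√(b³ - 3391) = √((-55)³ - 3391) = √(-166375 - 3391) = √(-169766) = I*√169766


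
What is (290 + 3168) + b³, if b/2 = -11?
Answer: -7190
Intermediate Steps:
b = -22 (b = 2*(-11) = -22)
(290 + 3168) + b³ = (290 + 3168) + (-22)³ = 3458 - 10648 = -7190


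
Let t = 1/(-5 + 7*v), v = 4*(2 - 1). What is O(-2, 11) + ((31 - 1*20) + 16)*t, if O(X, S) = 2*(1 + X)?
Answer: -19/23 ≈ -0.82609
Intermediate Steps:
v = 4 (v = 4*1 = 4)
O(X, S) = 2 + 2*X
t = 1/23 (t = 1/(-5 + 7*4) = 1/(-5 + 28) = 1/23 ≈ 0.043478)
O(-2, 11) + ((31 - 1*20) + 16)*t = (2 + 2*(-2)) + ((31 - 1*20) + 16)*(1/23) = (2 - 4) + ((31 - 20) + 16)*(1/23) = -2 + (11 + 16)*(1/23) = -2 + 27*(1/23) = -2 + 27/23 = -19/23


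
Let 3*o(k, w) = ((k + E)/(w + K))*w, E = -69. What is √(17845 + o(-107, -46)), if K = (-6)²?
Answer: √3954405/15 ≈ 132.57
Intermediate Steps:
K = 36
o(k, w) = w*(-69 + k)/(3*(36 + w)) (o(k, w) = (((k - 69)/(w + 36))*w)/3 = (((-69 + k)/(36 + w))*w)/3 = (w*(-69 + k)/(36 + w))/3 = w*(-69 + k)/(3*(36 + w)))
√(17845 + o(-107, -46)) = √(17845 + (⅓)*(-46)*(-69 - 107)/(36 - 46)) = √(17845 + (⅓)*(-46)*(-176)/(-10)) = √(17845 + (⅓)*(-46)*(-⅒)*(-176)) = √(17845 - 4048/15) = √(263627/15) = √3954405/15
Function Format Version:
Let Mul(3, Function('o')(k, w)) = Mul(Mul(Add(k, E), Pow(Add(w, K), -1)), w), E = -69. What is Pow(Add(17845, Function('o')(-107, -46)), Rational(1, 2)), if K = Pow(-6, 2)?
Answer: Mul(Rational(1, 15), Pow(3954405, Rational(1, 2))) ≈ 132.57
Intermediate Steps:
K = 36
Function('o')(k, w) = Mul(Rational(1, 3), w, Pow(Add(36, w), -1), Add(-69, k)) (Function('o')(k, w) = Mul(Rational(1, 3), Mul(Mul(Add(k, -69), Pow(Add(w, 36), -1)), w)) = Mul(Rational(1, 3), Mul(Mul(Add(-69, k), Pow(Add(36, w), -1)), w)) = Mul(Rational(1, 3), Mul(Mul(Pow(Add(36, w), -1), Add(-69, k)), w)) = Mul(Rational(1, 3), Mul(w, Pow(Add(36, w), -1), Add(-69, k))) = Mul(Rational(1, 3), w, Pow(Add(36, w), -1), Add(-69, k)))
Pow(Add(17845, Function('o')(-107, -46)), Rational(1, 2)) = Pow(Add(17845, Mul(Rational(1, 3), -46, Pow(Add(36, -46), -1), Add(-69, -107))), Rational(1, 2)) = Pow(Add(17845, Mul(Rational(1, 3), -46, Pow(-10, -1), -176)), Rational(1, 2)) = Pow(Add(17845, Mul(Rational(1, 3), -46, Rational(-1, 10), -176)), Rational(1, 2)) = Pow(Add(17845, Rational(-4048, 15)), Rational(1, 2)) = Pow(Rational(263627, 15), Rational(1, 2)) = Mul(Rational(1, 15), Pow(3954405, Rational(1, 2)))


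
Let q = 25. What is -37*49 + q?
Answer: -1788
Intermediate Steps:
-37*49 + q = -37*49 + 25 = -1813 + 25 = -1788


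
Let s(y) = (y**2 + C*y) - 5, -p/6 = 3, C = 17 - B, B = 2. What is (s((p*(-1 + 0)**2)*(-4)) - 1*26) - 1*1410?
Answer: 4823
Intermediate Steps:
C = 15 (C = 17 - 1*2 = 17 - 2 = 15)
p = -18 (p = -6*3 = -18)
s(y) = -5 + y**2 + 15*y (s(y) = (y**2 + 15*y) - 5 = -5 + y**2 + 15*y)
(s((p*(-1 + 0)**2)*(-4)) - 1*26) - 1*1410 = ((-5 + (-18*(-1 + 0)**2*(-4))**2 + 15*(-18*(-1 + 0)**2*(-4))) - 1*26) - 1*1410 = ((-5 + (-18*(-1)**2*(-4))**2 + 15*(-18*(-1)**2*(-4))) - 26) - 1410 = ((-5 + (-18*1*(-4))**2 + 15*(-18*1*(-4))) - 26) - 1410 = ((-5 + (-18*(-4))**2 + 15*(-18*(-4))) - 26) - 1410 = ((-5 + 72**2 + 15*72) - 26) - 1410 = ((-5 + 5184 + 1080) - 26) - 1410 = (6259 - 26) - 1410 = 6233 - 1410 = 4823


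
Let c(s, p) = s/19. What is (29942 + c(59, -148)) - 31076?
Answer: -21487/19 ≈ -1130.9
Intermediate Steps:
c(s, p) = s/19 (c(s, p) = s*(1/19) = s/19)
(29942 + c(59, -148)) - 31076 = (29942 + (1/19)*59) - 31076 = (29942 + 59/19) - 31076 = 568957/19 - 31076 = -21487/19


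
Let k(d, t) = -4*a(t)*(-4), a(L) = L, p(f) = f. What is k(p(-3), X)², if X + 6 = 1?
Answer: 6400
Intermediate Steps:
X = -5 (X = -6 + 1 = -5)
k(d, t) = 16*t (k(d, t) = -4*t*(-4) = 16*t)
k(p(-3), X)² = (16*(-5))² = (-80)² = 6400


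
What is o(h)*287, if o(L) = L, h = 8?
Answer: 2296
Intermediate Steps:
o(h)*287 = 8*287 = 2296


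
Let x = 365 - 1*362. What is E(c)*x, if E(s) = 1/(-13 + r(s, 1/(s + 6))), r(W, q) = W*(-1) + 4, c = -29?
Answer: 3/20 ≈ 0.15000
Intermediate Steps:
r(W, q) = 4 - W (r(W, q) = -W + 4 = 4 - W)
E(s) = 1/(-9 - s) (E(s) = 1/(-13 + (4 - s)) = 1/(-9 - s))
x = 3 (x = 365 - 362 = 3)
E(c)*x = -1/(9 - 29)*3 = -1/(-20)*3 = -1*(-1/20)*3 = (1/20)*3 = 3/20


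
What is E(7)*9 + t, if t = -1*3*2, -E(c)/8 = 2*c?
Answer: -1014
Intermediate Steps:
E(c) = -16*c
t = -6 (t = -3*2 = -6)
E(7)*9 + t = -16*7*9 - 6 = -112*9 - 6 = -1008 - 6 = -1014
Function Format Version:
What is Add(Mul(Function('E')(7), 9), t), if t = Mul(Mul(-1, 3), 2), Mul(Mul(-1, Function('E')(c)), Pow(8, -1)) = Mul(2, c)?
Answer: -1014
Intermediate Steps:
Function('E')(c) = Mul(-16, c) (Function('E')(c) = Mul(-8, Mul(2, c)) = Mul(-16, c))
t = -6 (t = Mul(-3, 2) = -6)
Add(Mul(Function('E')(7), 9), t) = Add(Mul(Mul(-16, 7), 9), -6) = Add(Mul(-112, 9), -6) = Add(-1008, -6) = -1014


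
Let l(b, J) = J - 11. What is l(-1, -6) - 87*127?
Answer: -11066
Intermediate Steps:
l(b, J) = -11 + J
l(-1, -6) - 87*127 = (-11 - 6) - 87*127 = -17 - 11049 = -11066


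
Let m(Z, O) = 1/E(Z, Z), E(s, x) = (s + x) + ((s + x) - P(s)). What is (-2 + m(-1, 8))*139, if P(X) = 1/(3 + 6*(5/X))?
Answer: -33499/107 ≈ -313.07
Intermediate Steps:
P(X) = 1/(3 + 30/X)
E(s, x) = 2*s + 2*x - s/(3*(10 + s)) (E(s, x) = (s + x) + ((s + x) - s/(3*(10 + s))) = (s + x) + (s + x - s/(3*(10 + s))) = 2*s + 2*x - s/(3*(10 + s)))
m(Z, O) = 3*(10 + Z)/(-Z + 12*Z*(10 + Z)) (m(Z, O) = 1/((-Z + 6*(10 + Z)*(Z + Z))/(3*(10 + Z))) = 1/((-Z + 6*(10 + Z)*(2*Z))/(3*(10 + Z))) = 1/((-Z + 12*Z*(10 + Z))/(3*(10 + Z))) = 3*(10 + Z)/(-Z + 12*Z*(10 + Z)))
(-2 + m(-1, 8))*139 = (-2 + 3*(10 - 1)/(-1*(119 + 12*(-1))))*139 = (-2 + 3*(-1)*9/(119 - 12))*139 = (-2 + 3*(-1)*9/107)*139 = (-2 + 3*(-1)*(1/107)*9)*139 = (-2 - 27/107)*139 = -241/107*139 = -33499/107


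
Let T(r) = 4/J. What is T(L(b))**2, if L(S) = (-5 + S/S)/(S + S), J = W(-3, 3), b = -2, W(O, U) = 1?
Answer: 16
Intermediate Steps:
J = 1
L(S) = -2/S (L(S) = (-5 + 1)/((2*S)) = -2/S)
T(r) = 4 (T(r) = 4/1 = 4*1 = 4)
T(L(b))**2 = 4**2 = 16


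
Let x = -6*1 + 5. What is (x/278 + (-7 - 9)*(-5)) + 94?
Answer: 48371/278 ≈ 174.00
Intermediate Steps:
x = -1 (x = -6 + 5 = -1)
(x/278 + (-7 - 9)*(-5)) + 94 = (-1/278 + (-7 - 9)*(-5)) + 94 = (-1*1/278 - 16*(-5)) + 94 = (-1/278 + 80) + 94 = 22239/278 + 94 = 48371/278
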